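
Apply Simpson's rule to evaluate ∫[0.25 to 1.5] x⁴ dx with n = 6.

f(x) = x⁴
a = 0.25, b = 1.5, n = 6
h = (b - a)/n = 0.208333

Simpson's rule: (h/3)[f(x₀) + 4f(x₁) + 2f(x₂) + ... + f(xₙ)]

x_0 = 0.2500, f(x_0) = 0.003906, coefficient = 1
x_1 = 0.4583, f(x_1) = 0.044129, coefficient = 4
x_2 = 0.6667, f(x_2) = 0.197531, coefficient = 2
x_3 = 0.8750, f(x_3) = 0.586182, coefficient = 4
x_4 = 1.0833, f(x_4) = 1.377363, coefficient = 2
x_5 = 1.2917, f(x_5) = 2.783568, coefficient = 4
x_6 = 1.5000, f(x_6) = 5.062500, coefficient = 1

I ≈ (0.208333/3) × 21.871709 = 1.518869
Exact value: 1.518555
Error: 0.000314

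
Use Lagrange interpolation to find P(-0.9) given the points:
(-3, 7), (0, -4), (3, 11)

Lagrange interpolation formula:
P(x) = Σ yᵢ × Lᵢ(x)
where Lᵢ(x) = Π_{j≠i} (x - xⱼ)/(xᵢ - xⱼ)

L_0(-0.9) = (-0.9 - 0)/(-3 - 0) × (-0.9 - 3)/(-3 - 3) = 0.195000
L_1(-0.9) = (-0.9 - (-3))/(0 - (-3)) × (-0.9 - 3)/(0 - 3) = 0.910000
L_2(-0.9) = (-0.9 - (-3))/(3 - (-3)) × (-0.9 - 0)/(3 - 0) = -0.105000

P(-0.9) = 7×L_0(-0.9) + (-4)×L_1(-0.9) + 11×L_2(-0.9)
P(-0.9) = -3.430000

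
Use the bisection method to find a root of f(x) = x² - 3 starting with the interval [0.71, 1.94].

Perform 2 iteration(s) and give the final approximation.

f(x) = x² - 3
Initial interval: [0.71, 1.94]

Iteration 1:
  c_1 = (0.710000 + 1.940000)/2 = 1.325000
  f(c_1) = f(1.325000) = -1.244375
  f(a) × f(c) ≥ 0, new interval: [1.325000, 1.940000]
Iteration 2:
  c_2 = (1.325000 + 1.940000)/2 = 1.632500
  f(c_2) = f(1.632500) = -0.334944
  f(a) × f(c) ≥ 0, new interval: [1.632500, 1.940000]

After 2 iteration(s), the approximation is c_2 = 1.632500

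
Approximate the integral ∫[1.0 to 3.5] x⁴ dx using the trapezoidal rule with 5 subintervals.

f(x) = x⁴
a = 1.0, b = 3.5, n = 5
h = (b - a)/n = 0.500000

Trapezoidal rule: (h/2)[f(x₀) + 2f(x₁) + 2f(x₂) + ... + f(xₙ)]

x_0 = 1.0000, f(x_0) = 1.000000, coefficient = 1
x_1 = 1.5000, f(x_1) = 5.062500, coefficient = 2
x_2 = 2.0000, f(x_2) = 16.000000, coefficient = 2
x_3 = 2.5000, f(x_3) = 39.062500, coefficient = 2
x_4 = 3.0000, f(x_4) = 81.000000, coefficient = 2
x_5 = 3.5000, f(x_5) = 150.062500, coefficient = 1

I ≈ (0.500000/2) × 433.312500 = 108.328125
Exact value: 104.843750
Error: 3.484375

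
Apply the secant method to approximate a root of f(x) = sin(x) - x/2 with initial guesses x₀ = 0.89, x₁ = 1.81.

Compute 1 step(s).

f(x) = sin(x) - x/2
x₀ = 0.89, x₁ = 1.81

Secant formula: x_{n+1} = x_n - f(x_n)(x_n - x_{n-1})/(f(x_n) - f(x_{n-1}))

Iteration 1:
  f(0.890000) = 0.332072
  f(1.810000) = 0.066527
  x_2 = 1.810000 - 0.066527×(1.810000 - 0.890000)/(0.066527 - 0.332072)
       = 2.040488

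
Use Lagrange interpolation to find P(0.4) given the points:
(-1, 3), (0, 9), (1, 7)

Lagrange interpolation formula:
P(x) = Σ yᵢ × Lᵢ(x)
where Lᵢ(x) = Π_{j≠i} (x - xⱼ)/(xᵢ - xⱼ)

L_0(0.4) = (0.4 - 0)/(-1 - 0) × (0.4 - 1)/(-1 - 1) = -0.120000
L_1(0.4) = (0.4 - (-1))/(0 - (-1)) × (0.4 - 1)/(0 - 1) = 0.840000
L_2(0.4) = (0.4 - (-1))/(1 - (-1)) × (0.4 - 0)/(1 - 0) = 0.280000

P(0.4) = 3×L_0(0.4) + 9×L_1(0.4) + 7×L_2(0.4)
P(0.4) = 9.160000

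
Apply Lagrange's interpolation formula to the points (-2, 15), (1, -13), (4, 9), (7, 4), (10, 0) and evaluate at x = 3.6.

Lagrange interpolation formula:
P(x) = Σ yᵢ × Lᵢ(x)
where Lᵢ(x) = Π_{j≠i} (x - xⱼ)/(xᵢ - xⱼ)

L_0(3.6) = (3.6 - 1)/(-2 - 1) × (3.6 - 4)/(-2 - 4) × (3.6 - 7)/(-2 - 7) × (3.6 - 10)/(-2 - 10) = -0.011641
L_1(3.6) = (3.6 - (-2))/(1 - (-2)) × (3.6 - 4)/(1 - 4) × (3.6 - 7)/(1 - 7) × (3.6 - 10)/(1 - 10) = 0.100293
L_2(3.6) = (3.6 - (-2))/(4 - (-2)) × (3.6 - 1)/(4 - 1) × (3.6 - 7)/(4 - 7) × (3.6 - 10)/(4 - 10) = 0.977857
L_3(3.6) = (3.6 - (-2))/(7 - (-2)) × (3.6 - 1)/(7 - 1) × (3.6 - 4)/(7 - 4) × (3.6 - 10)/(7 - 10) = -0.076695
L_4(3.6) = (3.6 - (-2))/(10 - (-2)) × (3.6 - 1)/(10 - 1) × (3.6 - 4)/(10 - 4) × (3.6 - 7)/(10 - 7) = 0.010186

P(3.6) = 15×L_0(3.6) + (-13)×L_1(3.6) + 9×L_2(3.6) + 4×L_3(3.6) + 0×L_4(3.6)
P(3.6) = 7.015506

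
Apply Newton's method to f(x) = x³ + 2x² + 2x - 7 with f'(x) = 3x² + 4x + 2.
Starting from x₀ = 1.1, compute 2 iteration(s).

f(x) = x³ + 2x² + 2x - 7
f'(x) = 3x² + 4x + 2
x₀ = 1.1

Newton-Raphson formula: x_{n+1} = x_n - f(x_n)/f'(x_n)

Iteration 1:
  f(1.100000) = -1.049000
  f'(1.100000) = 10.030000
  x_1 = 1.100000 - (-1.049000)/10.030000 = 1.204586
Iteration 2:
  f(1.204586) = 0.059117
  f'(1.204586) = 11.171429
  x_2 = 1.204586 - 0.059117/11.171429 = 1.199294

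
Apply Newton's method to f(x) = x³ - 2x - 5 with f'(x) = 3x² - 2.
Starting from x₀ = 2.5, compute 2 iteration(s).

f(x) = x³ - 2x - 5
f'(x) = 3x² - 2
x₀ = 2.5

Newton-Raphson formula: x_{n+1} = x_n - f(x_n)/f'(x_n)

Iteration 1:
  f(2.500000) = 5.625000
  f'(2.500000) = 16.750000
  x_1 = 2.500000 - 5.625000/16.750000 = 2.164179
Iteration 2:
  f(2.164179) = 0.807945
  f'(2.164179) = 12.051014
  x_2 = 2.164179 - 0.807945/12.051014 = 2.097135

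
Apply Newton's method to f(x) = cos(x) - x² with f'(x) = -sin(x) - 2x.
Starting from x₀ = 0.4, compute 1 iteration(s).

f(x) = cos(x) - x²
f'(x) = -sin(x) - 2x
x₀ = 0.4

Newton-Raphson formula: x_{n+1} = x_n - f(x_n)/f'(x_n)

Iteration 1:
  f(0.400000) = 0.761061
  f'(0.400000) = -1.189418
  x_1 = 0.400000 - 0.761061/(-1.189418) = 1.039860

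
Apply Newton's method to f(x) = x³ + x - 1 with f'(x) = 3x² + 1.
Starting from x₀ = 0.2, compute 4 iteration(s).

f(x) = x³ + x - 1
f'(x) = 3x² + 1
x₀ = 0.2

Newton-Raphson formula: x_{n+1} = x_n - f(x_n)/f'(x_n)

Iteration 1:
  f(0.200000) = -0.792000
  f'(0.200000) = 1.120000
  x_1 = 0.200000 - (-0.792000)/1.120000 = 0.907143
Iteration 2:
  f(0.907143) = 0.653638
  f'(0.907143) = 3.468724
  x_2 = 0.907143 - 0.653638/3.468724 = 0.718705
Iteration 3:
  f(0.718705) = 0.089943
  f'(0.718705) = 2.549612
  x_3 = 0.718705 - 0.089943/2.549612 = 0.683428
Iteration 4:
  f(0.683428) = 0.002639
  f'(0.683428) = 2.401222
  x_4 = 0.683428 - 0.002639/2.401222 = 0.682329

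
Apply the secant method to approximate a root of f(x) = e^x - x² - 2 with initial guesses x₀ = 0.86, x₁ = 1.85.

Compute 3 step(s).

f(x) = e^x - x² - 2
x₀ = 0.86, x₁ = 1.85

Secant formula: x_{n+1} = x_n - f(x_n)(x_n - x_{n-1})/(f(x_n) - f(x_{n-1}))

Iteration 1:
  f(0.860000) = -0.376439
  f(1.850000) = 0.937320
  x_2 = 1.850000 - 0.937320×(1.850000 - 0.860000)/(0.937320 - (-0.376439))
       = 1.143671
Iteration 2:
  f(1.850000) = 0.937320
  f(1.143671) = -0.169716
  x_3 = 1.143671 - (-0.169716)×(1.143671 - 1.850000)/(-0.169716 - 0.937320)
       = 1.251956
Iteration 3:
  f(1.143671) = -0.169716
  f(1.251956) = -0.070217
  x_4 = 1.251956 - (-0.070217)×(1.251956 - 1.143671)/(-0.070217 - (-0.169716))
       = 1.328374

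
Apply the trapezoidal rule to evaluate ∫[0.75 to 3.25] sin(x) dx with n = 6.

f(x) = sin(x)
a = 0.75, b = 3.25, n = 6
h = (b - a)/n = 0.416667

Trapezoidal rule: (h/2)[f(x₀) + 2f(x₁) + 2f(x₂) + ... + f(xₙ)]

x_0 = 0.7500, f(x_0) = 0.681639, coefficient = 1
x_1 = 1.1667, f(x_1) = 0.919445, coefficient = 2
x_2 = 1.5833, f(x_2) = 0.999921, coefficient = 2
x_3 = 2.0000, f(x_3) = 0.909297, coefficient = 2
x_4 = 2.4167, f(x_4) = 0.663080, coefficient = 2
x_5 = 2.8333, f(x_5) = 0.303400, coefficient = 2
x_6 = 3.2500, f(x_6) = -0.108195, coefficient = 1

I ≈ (0.416667/2) × 8.163732 = 1.700778
Exact value: 1.725819
Error: 0.025041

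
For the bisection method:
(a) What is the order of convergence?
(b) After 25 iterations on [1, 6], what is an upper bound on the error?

(a) Bisection has linear (order 1) convergence; the error is halved each step.

(b) Error bound = (b-a)/2^n = (6 - 1)/2^{25}
    = 5/2^{25}

(a) 1 (linear); (b) error ≤ 1.49e-07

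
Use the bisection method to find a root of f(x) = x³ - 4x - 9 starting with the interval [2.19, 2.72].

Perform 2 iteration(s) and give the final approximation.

f(x) = x³ - 4x - 9
Initial interval: [2.19, 2.72]

Iteration 1:
  c_1 = (2.190000 + 2.720000)/2 = 2.455000
  f(c_1) = f(2.455000) = -4.023654
  f(a) × f(c) ≥ 0, new interval: [2.455000, 2.720000]
Iteration 2:
  c_2 = (2.455000 + 2.720000)/2 = 2.587500
  f(c_2) = f(2.587500) = -2.026283
  f(a) × f(c) ≥ 0, new interval: [2.587500, 2.720000]

After 2 iteration(s), the approximation is c_2 = 2.587500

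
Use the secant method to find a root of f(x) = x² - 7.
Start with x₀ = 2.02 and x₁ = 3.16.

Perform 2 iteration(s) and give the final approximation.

f(x) = x² - 7
x₀ = 2.02, x₁ = 3.16

Secant formula: x_{n+1} = x_n - f(x_n)(x_n - x_{n-1})/(f(x_n) - f(x_{n-1}))

Iteration 1:
  f(2.020000) = -2.919600
  f(3.160000) = 2.985600
  x_2 = 3.160000 - 2.985600×(3.160000 - 2.020000)/(2.985600 - (-2.919600))
       = 2.583629
Iteration 2:
  f(3.160000) = 2.985600
  f(2.583629) = -0.324859
  x_3 = 2.583629 - (-0.324859)×(2.583629 - 3.160000)/(-0.324859 - 2.985600)
       = 2.640189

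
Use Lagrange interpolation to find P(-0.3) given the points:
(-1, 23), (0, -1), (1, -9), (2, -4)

Lagrange interpolation formula:
P(x) = Σ yᵢ × Lᵢ(x)
where Lᵢ(x) = Π_{j≠i} (x - xⱼ)/(xᵢ - xⱼ)

L_0(-0.3) = (-0.3 - 0)/(-1 - 0) × (-0.3 - 1)/(-1 - 1) × (-0.3 - 2)/(-1 - 2) = 0.149500
L_1(-0.3) = (-0.3 - (-1))/(0 - (-1)) × (-0.3 - 1)/(0 - 1) × (-0.3 - 2)/(0 - 2) = 1.046500
L_2(-0.3) = (-0.3 - (-1))/(1 - (-1)) × (-0.3 - 0)/(1 - 0) × (-0.3 - 2)/(1 - 2) = -0.241500
L_3(-0.3) = (-0.3 - (-1))/(2 - (-1)) × (-0.3 - 0)/(2 - 0) × (-0.3 - 1)/(2 - 1) = 0.045500

P(-0.3) = 23×L_0(-0.3) + (-1)×L_1(-0.3) + (-9)×L_2(-0.3) + (-4)×L_3(-0.3)
P(-0.3) = 4.383500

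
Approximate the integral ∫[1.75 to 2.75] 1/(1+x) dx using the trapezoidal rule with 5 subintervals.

f(x) = 1/(1+x)
a = 1.75, b = 2.75, n = 5
h = (b - a)/n = 0.200000

Trapezoidal rule: (h/2)[f(x₀) + 2f(x₁) + 2f(x₂) + ... + f(xₙ)]

x_0 = 1.7500, f(x_0) = 0.363636, coefficient = 1
x_1 = 1.9500, f(x_1) = 0.338983, coefficient = 2
x_2 = 2.1500, f(x_2) = 0.317460, coefficient = 2
x_3 = 2.3500, f(x_3) = 0.298507, coefficient = 2
x_4 = 2.5500, f(x_4) = 0.281690, coefficient = 2
x_5 = 2.7500, f(x_5) = 0.266667, coefficient = 1

I ≈ (0.200000/2) × 3.103585 = 0.310358
Exact value: 0.310155
Error: 0.000204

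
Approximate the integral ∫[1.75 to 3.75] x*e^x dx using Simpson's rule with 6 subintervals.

f(x) = x*e^x
a = 1.75, b = 3.75, n = 6
h = (b - a)/n = 0.333333

Simpson's rule: (h/3)[f(x₀) + 4f(x₁) + 2f(x₂) + ... + f(xₙ)]

x_0 = 1.7500, f(x_0) = 10.070555, coefficient = 1
x_1 = 2.0833, f(x_1) = 16.731656, coefficient = 4
x_2 = 2.4167, f(x_2) = 27.087053, coefficient = 2
x_3 = 2.7500, f(x_3) = 43.017238, coefficient = 4
x_4 = 3.0833, f(x_4) = 67.312409, coefficient = 2
x_5 = 3.4167, f(x_5) = 104.097929, coefficient = 4
x_6 = 3.7500, f(x_6) = 159.454058, coefficient = 1

I ≈ (0.333333/3) × 1013.710827 = 112.634536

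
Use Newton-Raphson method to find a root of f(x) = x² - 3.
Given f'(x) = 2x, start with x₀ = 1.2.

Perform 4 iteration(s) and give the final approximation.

f(x) = x² - 3
f'(x) = 2x
x₀ = 1.2

Newton-Raphson formula: x_{n+1} = x_n - f(x_n)/f'(x_n)

Iteration 1:
  f(1.200000) = -1.560000
  f'(1.200000) = 2.400000
  x_1 = 1.200000 - (-1.560000)/2.400000 = 1.850000
Iteration 2:
  f(1.850000) = 0.422500
  f'(1.850000) = 3.700000
  x_2 = 1.850000 - 0.422500/3.700000 = 1.735811
Iteration 3:
  f(1.735811) = 0.013039
  f'(1.735811) = 3.471622
  x_3 = 1.735811 - 0.013039/3.471622 = 1.732055
Iteration 4:
  f(1.732055) = 0.000014
  f'(1.732055) = 3.464110
  x_4 = 1.732055 - 0.000014/3.464110 = 1.732051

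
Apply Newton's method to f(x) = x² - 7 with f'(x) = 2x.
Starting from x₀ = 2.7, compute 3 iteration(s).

f(x) = x² - 7
f'(x) = 2x
x₀ = 2.7

Newton-Raphson formula: x_{n+1} = x_n - f(x_n)/f'(x_n)

Iteration 1:
  f(2.700000) = 0.290000
  f'(2.700000) = 5.400000
  x_1 = 2.700000 - 0.290000/5.400000 = 2.646296
Iteration 2:
  f(2.646296) = 0.002884
  f'(2.646296) = 5.292593
  x_2 = 2.646296 - 0.002884/5.292593 = 2.645751
Iteration 3:
  f(2.645751) = 0.000000
  f'(2.645751) = 5.291503
  x_3 = 2.645751 - 0.000000/5.291503 = 2.645751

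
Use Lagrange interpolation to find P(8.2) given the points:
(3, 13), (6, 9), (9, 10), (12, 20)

Lagrange interpolation formula:
P(x) = Σ yᵢ × Lᵢ(x)
where Lᵢ(x) = Π_{j≠i} (x - xⱼ)/(xᵢ - xⱼ)

L_0(8.2) = (8.2 - 6)/(3 - 6) × (8.2 - 9)/(3 - 9) × (8.2 - 12)/(3 - 12) = -0.041284
L_1(8.2) = (8.2 - 3)/(6 - 3) × (8.2 - 9)/(6 - 9) × (8.2 - 12)/(6 - 12) = 0.292741
L_2(8.2) = (8.2 - 3)/(9 - 3) × (8.2 - 6)/(9 - 6) × (8.2 - 12)/(9 - 12) = 0.805037
L_3(8.2) = (8.2 - 3)/(12 - 3) × (8.2 - 6)/(12 - 6) × (8.2 - 9)/(12 - 9) = -0.056494

P(8.2) = 13×L_0(8.2) + 9×L_1(8.2) + 10×L_2(8.2) + 20×L_3(8.2)
P(8.2) = 9.018469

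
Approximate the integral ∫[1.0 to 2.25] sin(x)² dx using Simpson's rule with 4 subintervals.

f(x) = sin(x)²
a = 1.0, b = 2.25, n = 4
h = (b - a)/n = 0.312500

Simpson's rule: (h/3)[f(x₀) + 4f(x₁) + 2f(x₂) + ... + f(xₙ)]

x_0 = 1.0000, f(x_0) = 0.708073, coefficient = 1
x_1 = 1.3125, f(x_1) = 0.934754, coefficient = 4
x_2 = 1.6250, f(x_2) = 0.997065, coefficient = 2
x_3 = 1.9375, f(x_3) = 0.871449, coefficient = 4
x_4 = 2.2500, f(x_4) = 0.605398, coefficient = 1

I ≈ (0.312500/3) × 10.532411 = 1.097126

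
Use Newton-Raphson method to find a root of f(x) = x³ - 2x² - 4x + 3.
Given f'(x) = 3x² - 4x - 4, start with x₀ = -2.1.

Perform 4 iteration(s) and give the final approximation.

f(x) = x³ - 2x² - 4x + 3
f'(x) = 3x² - 4x - 4
x₀ = -2.1

Newton-Raphson formula: x_{n+1} = x_n - f(x_n)/f'(x_n)

Iteration 1:
  f(-2.100000) = -6.681000
  f'(-2.100000) = 17.630000
  x_1 = -2.100000 - (-6.681000)/17.630000 = -1.721044
Iteration 2:
  f(-1.721044) = -1.137524
  f'(-1.721044) = 11.770149
  x_2 = -1.721044 - (-1.137524)/11.770149 = -1.624399
Iteration 3:
  f(-1.624399) = -0.066003
  f'(-1.624399) = 10.413610
  x_3 = -1.624399 - (-0.066003)/10.413610 = -1.618061
Iteration 4:
  f(-1.618061) = -0.000276
  f'(-1.618061) = 10.326604
  x_4 = -1.618061 - (-0.000276)/10.326604 = -1.618034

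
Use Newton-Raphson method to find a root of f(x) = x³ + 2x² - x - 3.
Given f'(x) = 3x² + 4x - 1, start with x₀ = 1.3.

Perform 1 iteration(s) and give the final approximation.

f(x) = x³ + 2x² - x - 3
f'(x) = 3x² + 4x - 1
x₀ = 1.3

Newton-Raphson formula: x_{n+1} = x_n - f(x_n)/f'(x_n)

Iteration 1:
  f(1.300000) = 1.277000
  f'(1.300000) = 9.270000
  x_1 = 1.300000 - 1.277000/9.270000 = 1.162244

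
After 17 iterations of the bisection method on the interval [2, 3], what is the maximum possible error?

Bisection error bound: |error| ≤ (b-a)/2^n
|error| ≤ (3 - 2)/2^17 = 1/2^17
|error| ≤ 0.0000076294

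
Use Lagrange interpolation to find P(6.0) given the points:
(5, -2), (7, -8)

Lagrange interpolation formula:
P(x) = Σ yᵢ × Lᵢ(x)
where Lᵢ(x) = Π_{j≠i} (x - xⱼ)/(xᵢ - xⱼ)

L_0(6.0) = (6.0 - 7)/(5 - 7) = 0.500000
L_1(6.0) = (6.0 - 5)/(7 - 5) = 0.500000

P(6.0) = (-2)×L_0(6.0) + (-8)×L_1(6.0)
P(6.0) = -5.000000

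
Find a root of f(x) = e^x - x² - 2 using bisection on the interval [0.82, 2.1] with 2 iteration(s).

f(x) = e^x - x² - 2
Initial interval: [0.82, 2.1]

Iteration 1:
  c_1 = (0.820000 + 2.100000)/2 = 1.460000
  f(c_1) = f(1.460000) = 0.174360
  f(a) × f(c) < 0, new interval: [0.820000, 1.460000]
Iteration 2:
  c_2 = (0.820000 + 1.460000)/2 = 1.140000
  f(c_2) = f(1.140000) = -0.172832
  f(a) × f(c) ≥ 0, new interval: [1.140000, 1.460000]

After 2 iteration(s), the approximation is c_2 = 1.140000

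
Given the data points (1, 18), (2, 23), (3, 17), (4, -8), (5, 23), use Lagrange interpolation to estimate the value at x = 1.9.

Lagrange interpolation formula:
P(x) = Σ yᵢ × Lᵢ(x)
where Lᵢ(x) = Π_{j≠i} (x - xⱼ)/(xᵢ - xⱼ)

L_0(1.9) = (1.9 - 2)/(1 - 2) × (1.9 - 3)/(1 - 3) × (1.9 - 4)/(1 - 4) × (1.9 - 5)/(1 - 5) = 0.029838
L_1(1.9) = (1.9 - 1)/(2 - 1) × (1.9 - 3)/(2 - 3) × (1.9 - 4)/(2 - 4) × (1.9 - 5)/(2 - 5) = 1.074150
L_2(1.9) = (1.9 - 1)/(3 - 1) × (1.9 - 2)/(3 - 2) × (1.9 - 4)/(3 - 4) × (1.9 - 5)/(3 - 5) = -0.146475
L_3(1.9) = (1.9 - 1)/(4 - 1) × (1.9 - 2)/(4 - 2) × (1.9 - 3)/(4 - 3) × (1.9 - 5)/(4 - 5) = 0.051150
L_4(1.9) = (1.9 - 1)/(5 - 1) × (1.9 - 2)/(5 - 2) × (1.9 - 3)/(5 - 3) × (1.9 - 4)/(5 - 4) = -0.008663

P(1.9) = 18×L_0(1.9) + 23×L_1(1.9) + 17×L_2(1.9) + (-8)×L_3(1.9) + 23×L_4(1.9)
P(1.9) = 22.144013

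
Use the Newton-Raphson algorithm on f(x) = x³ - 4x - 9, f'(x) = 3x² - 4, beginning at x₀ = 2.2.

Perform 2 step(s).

f(x) = x³ - 4x - 9
f'(x) = 3x² - 4
x₀ = 2.2

Newton-Raphson formula: x_{n+1} = x_n - f(x_n)/f'(x_n)

Iteration 1:
  f(2.200000) = -7.152000
  f'(2.200000) = 10.520000
  x_1 = 2.200000 - (-7.152000)/10.520000 = 2.879848
Iteration 2:
  f(2.879848) = 3.364696
  f'(2.879848) = 20.880572
  x_2 = 2.879848 - 3.364696/20.880572 = 2.718708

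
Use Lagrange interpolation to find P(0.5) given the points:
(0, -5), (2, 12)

Lagrange interpolation formula:
P(x) = Σ yᵢ × Lᵢ(x)
where Lᵢ(x) = Π_{j≠i} (x - xⱼ)/(xᵢ - xⱼ)

L_0(0.5) = (0.5 - 2)/(0 - 2) = 0.750000
L_1(0.5) = (0.5 - 0)/(2 - 0) = 0.250000

P(0.5) = (-5)×L_0(0.5) + 12×L_1(0.5)
P(0.5) = -0.750000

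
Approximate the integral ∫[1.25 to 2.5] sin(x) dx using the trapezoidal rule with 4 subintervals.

f(x) = sin(x)
a = 1.25, b = 2.5, n = 4
h = (b - a)/n = 0.312500

Trapezoidal rule: (h/2)[f(x₀) + 2f(x₁) + 2f(x₂) + ... + f(xₙ)]

x_0 = 1.2500, f(x_0) = 0.948985, coefficient = 1
x_1 = 1.5625, f(x_1) = 0.999966, coefficient = 2
x_2 = 1.8750, f(x_2) = 0.954086, coefficient = 2
x_3 = 2.1875, f(x_3) = 0.815789, coefficient = 2
x_4 = 2.5000, f(x_4) = 0.598472, coefficient = 1

I ≈ (0.312500/2) × 7.087138 = 1.107365
Exact value: 1.116466
Error: 0.009101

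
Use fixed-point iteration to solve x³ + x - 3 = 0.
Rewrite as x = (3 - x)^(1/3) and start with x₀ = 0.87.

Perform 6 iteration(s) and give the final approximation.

Equation: x³ + x - 3 = 0
Fixed-point form: x = (3 - x)^(1/3)
x₀ = 0.87

x_1 = g(0.870000) = 1.286648
x_2 = g(1.286648) = 1.196600
x_3 = g(1.196600) = 1.217206
x_4 = g(1.217206) = 1.212552
x_5 = g(1.212552) = 1.213606
x_6 = g(1.213606) = 1.213368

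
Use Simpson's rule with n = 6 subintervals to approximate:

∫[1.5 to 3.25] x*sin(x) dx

f(x) = x*sin(x)
a = 1.5, b = 3.25, n = 6
h = (b - a)/n = 0.291667

Simpson's rule: (h/3)[f(x₀) + 4f(x₁) + 2f(x₂) + ... + f(xₙ)]

x_0 = 1.5000, f(x_0) = 1.496242, coefficient = 1
x_1 = 1.7917, f(x_1) = 1.748142, coefficient = 4
x_2 = 2.0833, f(x_2) = 1.815632, coefficient = 2
x_3 = 2.3750, f(x_3) = 1.647502, coefficient = 4
x_4 = 2.6667, f(x_4) = 1.219394, coefficient = 2
x_5 = 2.9583, f(x_5) = 0.539113, coefficient = 4
x_6 = 3.2500, f(x_6) = -0.351634, coefficient = 1

I ≈ (0.291667/3) × 22.953685 = 2.231608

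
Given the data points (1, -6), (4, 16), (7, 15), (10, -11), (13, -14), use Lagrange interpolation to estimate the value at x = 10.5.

Lagrange interpolation formula:
P(x) = Σ yᵢ × Lᵢ(x)
where Lᵢ(x) = Π_{j≠i} (x - xⱼ)/(xᵢ - xⱼ)

L_0(10.5) = (10.5 - 4)/(1 - 4) × (10.5 - 7)/(1 - 7) × (10.5 - 10)/(1 - 10) × (10.5 - 13)/(1 - 13) = -0.014628
L_1(10.5) = (10.5 - 1)/(4 - 1) × (10.5 - 7)/(4 - 7) × (10.5 - 10)/(4 - 10) × (10.5 - 13)/(4 - 13) = 0.085520
L_2(10.5) = (10.5 - 1)/(7 - 1) × (10.5 - 4)/(7 - 4) × (10.5 - 10)/(7 - 10) × (10.5 - 13)/(7 - 13) = -0.238233
L_3(10.5) = (10.5 - 1)/(10 - 1) × (10.5 - 4)/(10 - 4) × (10.5 - 7)/(10 - 7) × (10.5 - 13)/(10 - 13) = 1.111754
L_4(10.5) = (10.5 - 1)/(13 - 1) × (10.5 - 4)/(13 - 4) × (10.5 - 7)/(13 - 7) × (10.5 - 10)/(13 - 10) = 0.055588

P(10.5) = (-6)×L_0(10.5) + 16×L_1(10.5) + 15×L_2(10.5) + (-11)×L_3(10.5) + (-14)×L_4(10.5)
P(10.5) = -15.124936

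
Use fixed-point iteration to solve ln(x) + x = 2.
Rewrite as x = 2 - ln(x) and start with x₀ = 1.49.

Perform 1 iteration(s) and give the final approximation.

Equation: ln(x) + x = 2
Fixed-point form: x = 2 - ln(x)
x₀ = 1.49

x_1 = g(1.490000) = 1.601224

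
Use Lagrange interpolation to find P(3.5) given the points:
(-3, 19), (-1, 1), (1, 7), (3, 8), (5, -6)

Lagrange interpolation formula:
P(x) = Σ yᵢ × Lᵢ(x)
where Lᵢ(x) = Π_{j≠i} (x - xⱼ)/(xᵢ - xⱼ)

L_0(3.5) = (3.5 - (-1))/(-3 - (-1)) × (3.5 - 1)/(-3 - 1) × (3.5 - 3)/(-3 - 3) × (3.5 - 5)/(-3 - 5) = -0.021973
L_1(3.5) = (3.5 - (-3))/(-1 - (-3)) × (3.5 - 1)/(-1 - 1) × (3.5 - 3)/(-1 - 3) × (3.5 - 5)/(-1 - 5) = 0.126953
L_2(3.5) = (3.5 - (-3))/(1 - (-3)) × (3.5 - (-1))/(1 - (-1)) × (3.5 - 3)/(1 - 3) × (3.5 - 5)/(1 - 5) = -0.342773
L_3(3.5) = (3.5 - (-3))/(3 - (-3)) × (3.5 - (-1))/(3 - (-1)) × (3.5 - 1)/(3 - 1) × (3.5 - 5)/(3 - 5) = 1.142578
L_4(3.5) = (3.5 - (-3))/(5 - (-3)) × (3.5 - (-1))/(5 - (-1)) × (3.5 - 1)/(5 - 1) × (3.5 - 3)/(5 - 3) = 0.095215

P(3.5) = 19×L_0(3.5) + 1×L_1(3.5) + 7×L_2(3.5) + 8×L_3(3.5) + (-6)×L_4(3.5)
P(3.5) = 5.879395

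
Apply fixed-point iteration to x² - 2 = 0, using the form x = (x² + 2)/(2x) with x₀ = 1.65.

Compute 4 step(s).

Equation: x² - 2 = 0
Fixed-point form: x = (x² + 2)/(2x)
x₀ = 1.65

x_1 = g(1.650000) = 1.431061
x_2 = g(1.431061) = 1.414313
x_3 = g(1.414313) = 1.414214
x_4 = g(1.414214) = 1.414214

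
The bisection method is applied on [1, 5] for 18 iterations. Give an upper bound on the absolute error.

Bisection error bound: |error| ≤ (b-a)/2^n
|error| ≤ (5 - 1)/2^18 = 4/2^18
|error| ≤ 0.0000152588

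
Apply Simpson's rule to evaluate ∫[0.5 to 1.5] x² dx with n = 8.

f(x) = x²
a = 0.5, b = 1.5, n = 8
h = (b - a)/n = 0.125000

Simpson's rule: (h/3)[f(x₀) + 4f(x₁) + 2f(x₂) + ... + f(xₙ)]

x_0 = 0.5000, f(x_0) = 0.250000, coefficient = 1
x_1 = 0.6250, f(x_1) = 0.390625, coefficient = 4
x_2 = 0.7500, f(x_2) = 0.562500, coefficient = 2
x_3 = 0.8750, f(x_3) = 0.765625, coefficient = 4
x_4 = 1.0000, f(x_4) = 1.000000, coefficient = 2
x_5 = 1.1250, f(x_5) = 1.265625, coefficient = 4
x_6 = 1.2500, f(x_6) = 1.562500, coefficient = 2
x_7 = 1.3750, f(x_7) = 1.890625, coefficient = 4
x_8 = 1.5000, f(x_8) = 2.250000, coefficient = 1

I ≈ (0.125000/3) × 26.000000 = 1.083333
Exact value: 1.083333
Error: 0.000000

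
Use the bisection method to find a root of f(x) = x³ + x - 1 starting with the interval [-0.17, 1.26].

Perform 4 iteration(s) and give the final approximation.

f(x) = x³ + x - 1
Initial interval: [-0.17, 1.26]

Iteration 1:
  c_1 = (-0.170000 + 1.260000)/2 = 0.545000
  f(c_1) = f(0.545000) = -0.293121
  f(a) × f(c) ≥ 0, new interval: [0.545000, 1.260000]
Iteration 2:
  c_2 = (0.545000 + 1.260000)/2 = 0.902500
  f(c_2) = f(0.902500) = 0.637592
  f(a) × f(c) < 0, new interval: [0.545000, 0.902500]
Iteration 3:
  c_3 = (0.545000 + 0.902500)/2 = 0.723750
  f(c_3) = f(0.723750) = 0.102860
  f(a) × f(c) < 0, new interval: [0.545000, 0.723750]
Iteration 4:
  c_4 = (0.545000 + 0.723750)/2 = 0.634375
  f(c_4) = f(0.634375) = -0.110332
  f(a) × f(c) ≥ 0, new interval: [0.634375, 0.723750]

After 4 iteration(s), the approximation is c_4 = 0.634375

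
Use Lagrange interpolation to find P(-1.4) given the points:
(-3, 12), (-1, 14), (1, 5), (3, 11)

Lagrange interpolation formula:
P(x) = Σ yᵢ × Lᵢ(x)
where Lᵢ(x) = Π_{j≠i} (x - xⱼ)/(xᵢ - xⱼ)

L_0(-1.4) = (-1.4 - (-1))/(-3 - (-1)) × (-1.4 - 1)/(-3 - 1) × (-1.4 - 3)/(-3 - 3) = 0.088000
L_1(-1.4) = (-1.4 - (-3))/(-1 - (-3)) × (-1.4 - 1)/(-1 - 1) × (-1.4 - 3)/(-1 - 3) = 1.056000
L_2(-1.4) = (-1.4 - (-3))/(1 - (-3)) × (-1.4 - (-1))/(1 - (-1)) × (-1.4 - 3)/(1 - 3) = -0.176000
L_3(-1.4) = (-1.4 - (-3))/(3 - (-3)) × (-1.4 - (-1))/(3 - (-1)) × (-1.4 - 1)/(3 - 1) = 0.032000

P(-1.4) = 12×L_0(-1.4) + 14×L_1(-1.4) + 5×L_2(-1.4) + 11×L_3(-1.4)
P(-1.4) = 15.312000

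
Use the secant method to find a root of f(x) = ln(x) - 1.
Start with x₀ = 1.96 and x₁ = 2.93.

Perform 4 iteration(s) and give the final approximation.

f(x) = ln(x) - 1
x₀ = 1.96, x₁ = 2.93

Secant formula: x_{n+1} = x_n - f(x_n)(x_n - x_{n-1})/(f(x_n) - f(x_{n-1}))

Iteration 1:
  f(1.960000) = -0.327056
  f(2.930000) = 0.075002
  x_2 = 2.930000 - 0.075002×(2.930000 - 1.960000)/(0.075002 - (-0.327056))
       = 2.749050
Iteration 2:
  f(2.930000) = 0.075002
  f(2.749050) = 0.011255
  x_3 = 2.749050 - 0.011255×(2.749050 - 2.930000)/(0.011255 - 0.075002)
       = 2.717101
Iteration 3:
  f(2.749050) = 0.011255
  f(2.717101) = -0.000435
  x_4 = 2.717101 - (-0.000435)×(2.717101 - 2.749050)/(-0.000435 - 0.011255)
       = 2.718289
Iteration 4:
  f(2.717101) = -0.000435
  f(2.718289) = 0.000002
  x_5 = 2.718289 - 0.000002×(2.718289 - 2.717101)/(0.000002 - (-0.000435))
       = 2.718282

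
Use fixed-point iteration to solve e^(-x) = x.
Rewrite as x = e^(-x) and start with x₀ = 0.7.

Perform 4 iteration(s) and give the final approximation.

Equation: e^(-x) = x
Fixed-point form: x = e^(-x)
x₀ = 0.7

x_1 = g(0.700000) = 0.496585
x_2 = g(0.496585) = 0.608605
x_3 = g(0.608605) = 0.544109
x_4 = g(0.544109) = 0.580359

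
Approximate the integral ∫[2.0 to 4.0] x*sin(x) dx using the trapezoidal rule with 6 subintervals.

f(x) = x*sin(x)
a = 2.0, b = 4.0, n = 6
h = (b - a)/n = 0.333333

Trapezoidal rule: (h/2)[f(x₀) + 2f(x₁) + 2f(x₂) + ... + f(xₙ)]

x_0 = 2.0000, f(x_0) = 1.818595, coefficient = 1
x_1 = 2.3333, f(x_1) = 1.687200, coefficient = 2
x_2 = 2.6667, f(x_2) = 1.219394, coefficient = 2
x_3 = 3.0000, f(x_3) = 0.423360, coefficient = 2
x_4 = 3.3333, f(x_4) = -0.635227, coefficient = 2
x_5 = 3.6667, f(x_5) = -1.838016, coefficient = 2
x_6 = 4.0000, f(x_6) = -3.027210, coefficient = 1

I ≈ (0.333333/2) × 0.504808 = 0.084135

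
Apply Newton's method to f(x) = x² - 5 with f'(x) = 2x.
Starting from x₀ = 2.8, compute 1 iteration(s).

f(x) = x² - 5
f'(x) = 2x
x₀ = 2.8

Newton-Raphson formula: x_{n+1} = x_n - f(x_n)/f'(x_n)

Iteration 1:
  f(2.800000) = 2.840000
  f'(2.800000) = 5.600000
  x_1 = 2.800000 - 2.840000/5.600000 = 2.292857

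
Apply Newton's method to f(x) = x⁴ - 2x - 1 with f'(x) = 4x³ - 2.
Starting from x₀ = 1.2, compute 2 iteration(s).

f(x) = x⁴ - 2x - 1
f'(x) = 4x³ - 2
x₀ = 1.2

Newton-Raphson formula: x_{n+1} = x_n - f(x_n)/f'(x_n)

Iteration 1:
  f(1.200000) = -1.326400
  f'(1.200000) = 4.912000
  x_1 = 1.200000 - (-1.326400)/4.912000 = 1.470033
Iteration 2:
  f(1.470033) = 0.729838
  f'(1.470033) = 10.706937
  x_2 = 1.470033 - 0.729838/10.706937 = 1.401868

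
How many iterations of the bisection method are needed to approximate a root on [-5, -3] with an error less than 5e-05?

We need (b-a)/2^n ≤ 5e-05
(-3 - (-5))/2^n ≤ 5e-05
2/2^n ≤ 5e-05
2^n ≥ 40000
n ≥ log₂(40000) = 15.29
n ≥ 16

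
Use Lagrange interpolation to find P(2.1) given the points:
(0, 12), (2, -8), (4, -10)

Lagrange interpolation formula:
P(x) = Σ yᵢ × Lᵢ(x)
where Lᵢ(x) = Π_{j≠i} (x - xⱼ)/(xᵢ - xⱼ)

L_0(2.1) = (2.1 - 2)/(0 - 2) × (2.1 - 4)/(0 - 4) = -0.023750
L_1(2.1) = (2.1 - 0)/(2 - 0) × (2.1 - 4)/(2 - 4) = 0.997500
L_2(2.1) = (2.1 - 0)/(4 - 0) × (2.1 - 2)/(4 - 2) = 0.026250

P(2.1) = 12×L_0(2.1) + (-8)×L_1(2.1) + (-10)×L_2(2.1)
P(2.1) = -8.527500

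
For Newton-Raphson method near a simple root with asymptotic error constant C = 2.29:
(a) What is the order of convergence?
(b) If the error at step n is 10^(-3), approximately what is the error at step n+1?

(a) Newton-Raphson has quadratic (order 2) convergence near simple roots.
    This means |e_{n+1}| ≈ C|e_n|².

(b) With |e_n| = 10^(-3) and C = 2.29:
    |e_{n+1}| ≈ 2.29 × (10^(-3))² = 2.29 × 10^(-6)

(a) 2 (quadratic); (b) |e_{n+1}| ≈ 2.290e-06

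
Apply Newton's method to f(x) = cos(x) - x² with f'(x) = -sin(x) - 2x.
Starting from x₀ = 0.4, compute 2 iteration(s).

f(x) = cos(x) - x²
f'(x) = -sin(x) - 2x
x₀ = 0.4

Newton-Raphson formula: x_{n+1} = x_n - f(x_n)/f'(x_n)

Iteration 1:
  f(0.400000) = 0.761061
  f'(0.400000) = -1.189418
  x_1 = 0.400000 - 0.761061/(-1.189418) = 1.039860
Iteration 2:
  f(1.039860) = -0.574967
  f'(1.039860) = -2.942053
  x_2 = 1.039860 - (-0.574967)/(-2.942053) = 0.844429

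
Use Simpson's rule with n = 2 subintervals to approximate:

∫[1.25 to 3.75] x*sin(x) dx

f(x) = x*sin(x)
a = 1.25, b = 3.75, n = 2
h = (b - a)/n = 1.250000

Simpson's rule: (h/3)[f(x₀) + 4f(x₁) + 2f(x₂) + ... + f(xₙ)]

x_0 = 1.2500, f(x_0) = 1.186231, coefficient = 1
x_1 = 2.5000, f(x_1) = 1.496180, coefficient = 4
x_2 = 3.7500, f(x_2) = -2.143355, coefficient = 1

I ≈ (1.250000/3) × 5.027597 = 2.094832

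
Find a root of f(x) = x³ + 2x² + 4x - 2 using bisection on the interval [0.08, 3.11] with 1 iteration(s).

f(x) = x³ + 2x² + 4x - 2
Initial interval: [0.08, 3.11]

Iteration 1:
  c_1 = (0.080000 + 3.110000)/2 = 1.595000
  f(c_1) = f(1.595000) = 13.525770
  f(a) × f(c) < 0, new interval: [0.080000, 1.595000]

After 1 iteration(s), the approximation is c_1 = 1.595000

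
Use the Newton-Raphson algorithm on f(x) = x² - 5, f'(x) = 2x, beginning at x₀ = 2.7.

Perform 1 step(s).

f(x) = x² - 5
f'(x) = 2x
x₀ = 2.7

Newton-Raphson formula: x_{n+1} = x_n - f(x_n)/f'(x_n)

Iteration 1:
  f(2.700000) = 2.290000
  f'(2.700000) = 5.400000
  x_1 = 2.700000 - 2.290000/5.400000 = 2.275926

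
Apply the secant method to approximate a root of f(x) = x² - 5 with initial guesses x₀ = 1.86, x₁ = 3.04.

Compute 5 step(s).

f(x) = x² - 5
x₀ = 1.86, x₁ = 3.04

Secant formula: x_{n+1} = x_n - f(x_n)(x_n - x_{n-1})/(f(x_n) - f(x_{n-1}))

Iteration 1:
  f(1.860000) = -1.540400
  f(3.040000) = 4.241600
  x_2 = 3.040000 - 4.241600×(3.040000 - 1.860000)/(4.241600 - (-1.540400))
       = 2.174367
Iteration 2:
  f(3.040000) = 4.241600
  f(2.174367) = -0.272127
  x_3 = 2.174367 - (-0.272127)×(2.174367 - 3.040000)/(-0.272127 - 4.241600)
       = 2.226555
Iteration 3:
  f(2.174367) = -0.272127
  f(2.226555) = -0.042452
  x_4 = 2.226555 - (-0.042452)×(2.226555 - 2.174367)/(-0.042452 - (-0.272127))
       = 2.236201
Iteration 4:
  f(2.226555) = -0.042452
  f(2.236201) = 0.000596
  x_5 = 2.236201 - 0.000596×(2.236201 - 2.226555)/(0.000596 - (-0.042452))
       = 2.236068
Iteration 5:
  f(2.236201) = 0.000596
  f(2.236068) = -0.000001
  x_6 = 2.236068 - (-0.000001)×(2.236068 - 2.236201)/(-0.000001 - 0.000596)
       = 2.236068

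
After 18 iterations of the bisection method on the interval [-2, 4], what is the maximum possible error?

Bisection error bound: |error| ≤ (b-a)/2^n
|error| ≤ (4 - (-2))/2^18 = 6/2^18
|error| ≤ 0.0000228882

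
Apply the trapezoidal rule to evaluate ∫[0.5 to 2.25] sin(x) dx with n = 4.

f(x) = sin(x)
a = 0.5, b = 2.25, n = 4
h = (b - a)/n = 0.437500

Trapezoidal rule: (h/2)[f(x₀) + 2f(x₁) + 2f(x₂) + ... + f(xₙ)]

x_0 = 0.5000, f(x_0) = 0.479426, coefficient = 1
x_1 = 0.9375, f(x_1) = 0.806081, coefficient = 2
x_2 = 1.3750, f(x_2) = 0.980893, coefficient = 2
x_3 = 1.8125, f(x_3) = 0.970932, coefficient = 2
x_4 = 2.2500, f(x_4) = 0.778073, coefficient = 1

I ≈ (0.437500/2) × 6.773310 = 1.481662
Exact value: 1.505756
Error: 0.024095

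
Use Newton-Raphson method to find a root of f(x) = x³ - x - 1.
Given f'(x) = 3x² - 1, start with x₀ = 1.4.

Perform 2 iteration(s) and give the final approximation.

f(x) = x³ - x - 1
f'(x) = 3x² - 1
x₀ = 1.4

Newton-Raphson formula: x_{n+1} = x_n - f(x_n)/f'(x_n)

Iteration 1:
  f(1.400000) = 0.344000
  f'(1.400000) = 4.880000
  x_1 = 1.400000 - 0.344000/4.880000 = 1.329508
Iteration 2:
  f(1.329508) = 0.020520
  f'(1.329508) = 4.302776
  x_2 = 1.329508 - 0.020520/4.302776 = 1.324739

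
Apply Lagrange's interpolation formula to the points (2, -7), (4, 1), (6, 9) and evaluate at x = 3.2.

Lagrange interpolation formula:
P(x) = Σ yᵢ × Lᵢ(x)
where Lᵢ(x) = Π_{j≠i} (x - xⱼ)/(xᵢ - xⱼ)

L_0(3.2) = (3.2 - 4)/(2 - 4) × (3.2 - 6)/(2 - 6) = 0.280000
L_1(3.2) = (3.2 - 2)/(4 - 2) × (3.2 - 6)/(4 - 6) = 0.840000
L_2(3.2) = (3.2 - 2)/(6 - 2) × (3.2 - 4)/(6 - 4) = -0.120000

P(3.2) = (-7)×L_0(3.2) + 1×L_1(3.2) + 9×L_2(3.2)
P(3.2) = -2.200000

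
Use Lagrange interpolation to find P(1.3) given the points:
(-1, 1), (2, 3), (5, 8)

Lagrange interpolation formula:
P(x) = Σ yᵢ × Lᵢ(x)
where Lᵢ(x) = Π_{j≠i} (x - xⱼ)/(xᵢ - xⱼ)

L_0(1.3) = (1.3 - 2)/(-1 - 2) × (1.3 - 5)/(-1 - 5) = 0.143889
L_1(1.3) = (1.3 - (-1))/(2 - (-1)) × (1.3 - 5)/(2 - 5) = 0.945556
L_2(1.3) = (1.3 - (-1))/(5 - (-1)) × (1.3 - 2)/(5 - 2) = -0.089444

P(1.3) = 1×L_0(1.3) + 3×L_1(1.3) + 8×L_2(1.3)
P(1.3) = 2.265000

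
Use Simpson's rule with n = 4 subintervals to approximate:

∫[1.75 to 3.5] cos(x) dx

f(x) = cos(x)
a = 1.75, b = 3.5, n = 4
h = (b - a)/n = 0.437500

Simpson's rule: (h/3)[f(x₀) + 4f(x₁) + 2f(x₂) + ... + f(xₙ)]

x_0 = 1.7500, f(x_0) = -0.178246, coefficient = 1
x_1 = 2.1875, f(x_1) = -0.578349, coefficient = 4
x_2 = 2.6250, f(x_2) = -0.869507, coefficient = 2
x_3 = 3.0625, f(x_3) = -0.996874, coefficient = 4
x_4 = 3.5000, f(x_4) = -0.936457, coefficient = 1

I ≈ (0.437500/3) × -9.154609 = -1.335047
Exact value: -1.334769
Error: 0.000278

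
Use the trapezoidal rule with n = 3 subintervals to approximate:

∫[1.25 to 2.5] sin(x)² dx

f(x) = sin(x)²
a = 1.25, b = 2.5, n = 3
h = (b - a)/n = 0.416667

Trapezoidal rule: (h/2)[f(x₀) + 2f(x₁) + 2f(x₂) + ... + f(xₙ)]

x_0 = 1.2500, f(x_0) = 0.900572, coefficient = 1
x_1 = 1.6667, f(x_1) = 0.990837, coefficient = 2
x_2 = 2.0833, f(x_2) = 0.759518, coefficient = 2
x_3 = 2.5000, f(x_3) = 0.358169, coefficient = 1

I ≈ (0.416667/2) × 4.759450 = 0.991552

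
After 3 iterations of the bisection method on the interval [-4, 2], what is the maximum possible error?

Bisection error bound: |error| ≤ (b-a)/2^n
|error| ≤ (2 - (-4))/2^3 = 6/2^3
|error| ≤ 0.7500000000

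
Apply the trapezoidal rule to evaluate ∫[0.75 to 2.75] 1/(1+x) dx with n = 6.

f(x) = 1/(1+x)
a = 0.75, b = 2.75, n = 6
h = (b - a)/n = 0.333333

Trapezoidal rule: (h/2)[f(x₀) + 2f(x₁) + 2f(x₂) + ... + f(xₙ)]

x_0 = 0.7500, f(x_0) = 0.571429, coefficient = 1
x_1 = 1.0833, f(x_1) = 0.480000, coefficient = 2
x_2 = 1.4167, f(x_2) = 0.413793, coefficient = 2
x_3 = 1.7500, f(x_3) = 0.363636, coefficient = 2
x_4 = 2.0833, f(x_4) = 0.324324, coefficient = 2
x_5 = 2.4167, f(x_5) = 0.292683, coefficient = 2
x_6 = 2.7500, f(x_6) = 0.266667, coefficient = 1

I ≈ (0.333333/2) × 4.586969 = 0.764495
Exact value: 0.762140
Error: 0.002355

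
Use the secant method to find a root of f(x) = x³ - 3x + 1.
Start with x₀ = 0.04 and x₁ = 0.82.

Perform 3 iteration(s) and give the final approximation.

f(x) = x³ - 3x + 1
x₀ = 0.04, x₁ = 0.82

Secant formula: x_{n+1} = x_n - f(x_n)(x_n - x_{n-1})/(f(x_n) - f(x_{n-1}))

Iteration 1:
  f(0.040000) = 0.880064
  f(0.820000) = -0.908632
  x_2 = 0.820000 - (-0.908632)×(0.820000 - 0.040000)/(-0.908632 - 0.880064)
       = 0.423771
Iteration 2:
  f(0.820000) = -0.908632
  f(0.423771) = -0.195212
  x_3 = 0.423771 - (-0.195212)×(0.423771 - 0.820000)/(-0.195212 - (-0.908632))
       = 0.315352
Iteration 3:
  f(0.423771) = -0.195212
  f(0.315352) = 0.085305
  x_4 = 0.315352 - 0.085305×(0.315352 - 0.423771)/(0.085305 - (-0.195212))
       = 0.348322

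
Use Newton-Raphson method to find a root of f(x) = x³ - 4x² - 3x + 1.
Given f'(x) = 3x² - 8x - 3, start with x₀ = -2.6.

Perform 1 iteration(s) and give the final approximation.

f(x) = x³ - 4x² - 3x + 1
f'(x) = 3x² - 8x - 3
x₀ = -2.6

Newton-Raphson formula: x_{n+1} = x_n - f(x_n)/f'(x_n)

Iteration 1:
  f(-2.600000) = -35.816000
  f'(-2.600000) = 38.080000
  x_1 = -2.600000 - (-35.816000)/38.080000 = -1.659454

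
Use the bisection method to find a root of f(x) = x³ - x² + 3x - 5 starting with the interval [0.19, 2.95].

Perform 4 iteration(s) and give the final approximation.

f(x) = x³ - x² + 3x - 5
Initial interval: [0.19, 2.95]

Iteration 1:
  c_1 = (0.190000 + 2.950000)/2 = 1.570000
  f(c_1) = f(1.570000) = 1.114993
  f(a) × f(c) < 0, new interval: [0.190000, 1.570000]
Iteration 2:
  c_2 = (0.190000 + 1.570000)/2 = 0.880000
  f(c_2) = f(0.880000) = -2.452928
  f(a) × f(c) ≥ 0, new interval: [0.880000, 1.570000]
Iteration 3:
  c_3 = (0.880000 + 1.570000)/2 = 1.225000
  f(c_3) = f(1.225000) = -0.987359
  f(a) × f(c) ≥ 0, new interval: [1.225000, 1.570000]
Iteration 4:
  c_4 = (1.225000 + 1.570000)/2 = 1.397500
  f(c_4) = f(1.397500) = -0.031180
  f(a) × f(c) ≥ 0, new interval: [1.397500, 1.570000]

After 4 iteration(s), the approximation is c_4 = 1.397500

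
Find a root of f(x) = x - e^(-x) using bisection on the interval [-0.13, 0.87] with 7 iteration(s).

f(x) = x - e^(-x)
Initial interval: [-0.13, 0.87]

Iteration 1:
  c_1 = (-0.130000 + 0.870000)/2 = 0.370000
  f(c_1) = f(0.370000) = -0.320734
  f(a) × f(c) ≥ 0, new interval: [0.370000, 0.870000]
Iteration 2:
  c_2 = (0.370000 + 0.870000)/2 = 0.620000
  f(c_2) = f(0.620000) = 0.082056
  f(a) × f(c) < 0, new interval: [0.370000, 0.620000]
Iteration 3:
  c_3 = (0.370000 + 0.620000)/2 = 0.495000
  f(c_3) = f(0.495000) = -0.114571
  f(a) × f(c) ≥ 0, new interval: [0.495000, 0.620000]
Iteration 4:
  c_4 = (0.495000 + 0.620000)/2 = 0.557500
  f(c_4) = f(0.557500) = -0.015139
  f(a) × f(c) ≥ 0, new interval: [0.557500, 0.620000]
Iteration 5:
  c_5 = (0.557500 + 0.620000)/2 = 0.588750
  f(c_5) = f(0.588750) = 0.033729
  f(a) × f(c) < 0, new interval: [0.557500, 0.588750]
Iteration 6:
  c_6 = (0.557500 + 0.588750)/2 = 0.573125
  f(c_6) = f(0.573125) = 0.009364
  f(a) × f(c) < 0, new interval: [0.557500, 0.573125]
Iteration 7:
  c_7 = (0.557500 + 0.573125)/2 = 0.565312
  f(c_7) = f(0.565312) = -0.002870
  f(a) × f(c) ≥ 0, new interval: [0.565312, 0.573125]

After 7 iteration(s), the approximation is c_7 = 0.565312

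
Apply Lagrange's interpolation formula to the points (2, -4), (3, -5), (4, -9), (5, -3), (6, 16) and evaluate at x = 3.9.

Lagrange interpolation formula:
P(x) = Σ yᵢ × Lᵢ(x)
where Lᵢ(x) = Π_{j≠i} (x - xⱼ)/(xᵢ - xⱼ)

L_0(3.9) = (3.9 - 3)/(2 - 3) × (3.9 - 4)/(2 - 4) × (3.9 - 5)/(2 - 5) × (3.9 - 6)/(2 - 6) = -0.008663
L_1(3.9) = (3.9 - 2)/(3 - 2) × (3.9 - 4)/(3 - 4) × (3.9 - 5)/(3 - 5) × (3.9 - 6)/(3 - 6) = 0.073150
L_2(3.9) = (3.9 - 2)/(4 - 2) × (3.9 - 3)/(4 - 3) × (3.9 - 5)/(4 - 5) × (3.9 - 6)/(4 - 6) = 0.987525
L_3(3.9) = (3.9 - 2)/(5 - 2) × (3.9 - 3)/(5 - 3) × (3.9 - 4)/(5 - 4) × (3.9 - 6)/(5 - 6) = -0.059850
L_4(3.9) = (3.9 - 2)/(6 - 2) × (3.9 - 3)/(6 - 3) × (3.9 - 4)/(6 - 4) × (3.9 - 5)/(6 - 5) = 0.007838

P(3.9) = (-4)×L_0(3.9) + (-5)×L_1(3.9) + (-9)×L_2(3.9) + (-3)×L_3(3.9) + 16×L_4(3.9)
P(3.9) = -8.913875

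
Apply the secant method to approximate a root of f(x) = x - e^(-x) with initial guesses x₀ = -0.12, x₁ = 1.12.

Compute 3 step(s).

f(x) = x - e^(-x)
x₀ = -0.12, x₁ = 1.12

Secant formula: x_{n+1} = x_n - f(x_n)(x_n - x_{n-1})/(f(x_n) - f(x_{n-1}))

Iteration 1:
  f(-0.120000) = -1.247497
  f(1.120000) = 0.793720
  x_2 = 1.120000 - 0.793720×(1.120000 - (-0.120000))/(0.793720 - (-1.247497))
       = 0.637830
Iteration 2:
  f(1.120000) = 0.793720
  f(0.637830) = 0.109393
  x_3 = 0.637830 - 0.109393×(0.637830 - 1.120000)/(0.109393 - 0.793720)
       = 0.560754
Iteration 3:
  f(0.637830) = 0.109393
  f(0.560754) = -0.010025
  x_4 = 0.560754 - (-0.010025)×(0.560754 - 0.637830)/(-0.010025 - 0.109393)
       = 0.567224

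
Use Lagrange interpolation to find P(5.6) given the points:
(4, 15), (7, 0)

Lagrange interpolation formula:
P(x) = Σ yᵢ × Lᵢ(x)
where Lᵢ(x) = Π_{j≠i} (x - xⱼ)/(xᵢ - xⱼ)

L_0(5.6) = (5.6 - 7)/(4 - 7) = 0.466667
L_1(5.6) = (5.6 - 4)/(7 - 4) = 0.533333

P(5.6) = 15×L_0(5.6) + 0×L_1(5.6)
P(5.6) = 7.000000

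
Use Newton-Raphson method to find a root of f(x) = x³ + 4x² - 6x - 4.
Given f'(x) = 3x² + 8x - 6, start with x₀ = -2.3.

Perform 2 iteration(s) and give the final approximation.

f(x) = x³ + 4x² - 6x - 4
f'(x) = 3x² + 8x - 6
x₀ = -2.3

Newton-Raphson formula: x_{n+1} = x_n - f(x_n)/f'(x_n)

Iteration 1:
  f(-2.300000) = 18.793000
  f'(-2.300000) = -8.530000
  x_1 = -2.300000 - 18.793000/(-8.530000) = -0.096835
Iteration 2:
  f(-0.096835) = -3.382392
  f'(-0.096835) = -6.746547
  x_2 = -0.096835 - (-3.382392)/(-6.746547) = -0.598186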